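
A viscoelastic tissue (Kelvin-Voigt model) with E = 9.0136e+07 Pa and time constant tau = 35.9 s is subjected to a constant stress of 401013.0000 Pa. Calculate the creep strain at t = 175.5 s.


epsilon(t) = (sigma/E) * (1 - exp(-t/tau))
sigma/E = 401013.0000 / 9.0136e+07 = 0.0044
exp(-t/tau) = exp(-175.5 / 35.9) = 0.0075
epsilon = 0.0044 * (1 - 0.0075)
epsilon = 0.0044


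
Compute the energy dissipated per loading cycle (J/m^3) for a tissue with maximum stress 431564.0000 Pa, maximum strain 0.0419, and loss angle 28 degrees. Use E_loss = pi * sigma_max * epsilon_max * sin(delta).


E_loss = pi * sigma_max * epsilon_max * sin(delta)
delta = 28 deg = 0.4887 rad
sin(delta) = 0.4695
E_loss = pi * 431564.0000 * 0.0419 * 0.4695
E_loss = 26669.7163


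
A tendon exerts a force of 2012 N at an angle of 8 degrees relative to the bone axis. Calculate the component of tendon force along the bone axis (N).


F_eff = F_tendon * cos(theta)
theta = 8 deg = 0.1396 rad
cos(theta) = 0.9903
F_eff = 2012 * 0.9903
F_eff = 1992.4194


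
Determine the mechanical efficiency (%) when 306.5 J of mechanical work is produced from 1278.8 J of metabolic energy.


eta = (W_mech / E_meta) * 100
eta = (306.5 / 1278.8) * 100
ratio = 0.2397
eta = 23.9678


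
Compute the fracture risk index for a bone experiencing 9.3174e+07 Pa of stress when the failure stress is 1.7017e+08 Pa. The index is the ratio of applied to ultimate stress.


FRI = applied / ultimate
FRI = 9.3174e+07 / 1.7017e+08
FRI = 0.5475


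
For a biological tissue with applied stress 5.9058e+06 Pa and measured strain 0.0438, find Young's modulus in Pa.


E = stress / strain
E = 5.9058e+06 / 0.0438
E = 1.3484e+08


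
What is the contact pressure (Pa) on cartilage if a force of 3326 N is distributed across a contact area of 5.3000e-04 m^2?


P = F / A
P = 3326 / 5.3000e-04
P = 6.2755e+06


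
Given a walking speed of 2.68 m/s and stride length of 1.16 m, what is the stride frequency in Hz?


f = v / stride_length
f = 2.68 / 1.16
f = 2.3103


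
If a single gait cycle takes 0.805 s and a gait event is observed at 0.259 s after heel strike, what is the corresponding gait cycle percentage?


pct = (event_time / cycle_time) * 100
pct = (0.259 / 0.805) * 100
ratio = 0.3217
pct = 32.1739


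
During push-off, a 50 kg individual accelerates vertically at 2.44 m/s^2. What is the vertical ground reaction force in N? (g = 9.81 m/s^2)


GRF = m * (g + a)
GRF = 50 * (9.81 + 2.44)
GRF = 50 * 12.2500
GRF = 612.5000


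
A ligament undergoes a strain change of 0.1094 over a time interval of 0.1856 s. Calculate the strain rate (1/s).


strain_rate = delta_strain / delta_t
strain_rate = 0.1094 / 0.1856
strain_rate = 0.5894


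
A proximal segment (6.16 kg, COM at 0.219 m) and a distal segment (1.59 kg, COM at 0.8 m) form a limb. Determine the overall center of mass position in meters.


COM = (m1*x1 + m2*x2) / (m1 + m2)
COM = (6.16*0.219 + 1.59*0.8) / (6.16 + 1.59)
Numerator = 2.6210
Denominator = 7.7500
COM = 0.3382


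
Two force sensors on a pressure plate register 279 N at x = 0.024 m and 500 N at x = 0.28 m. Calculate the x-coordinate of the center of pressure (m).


COP_x = (F1*x1 + F2*x2) / (F1 + F2)
COP_x = (279*0.024 + 500*0.28) / (279 + 500)
Numerator = 146.6960
Denominator = 779
COP_x = 0.1883


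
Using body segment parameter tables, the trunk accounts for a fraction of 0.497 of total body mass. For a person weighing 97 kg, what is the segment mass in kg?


m_segment = body_mass * fraction
m_segment = 97 * 0.497
m_segment = 48.2090


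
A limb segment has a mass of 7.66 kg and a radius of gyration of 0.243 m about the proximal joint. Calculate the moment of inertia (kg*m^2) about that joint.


I = m * k^2
I = 7.66 * 0.243^2
k^2 = 0.0590
I = 0.4523


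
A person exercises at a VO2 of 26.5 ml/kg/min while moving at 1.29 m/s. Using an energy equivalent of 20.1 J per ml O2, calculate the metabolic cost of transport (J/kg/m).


Power per kg = VO2 * 20.1 / 60
Power per kg = 26.5 * 20.1 / 60 = 8.8775 W/kg
Cost = power_per_kg / speed
Cost = 8.8775 / 1.29
Cost = 6.8818


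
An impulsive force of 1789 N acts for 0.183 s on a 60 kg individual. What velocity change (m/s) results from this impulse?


J = F * dt = 1789 * 0.183 = 327.3870 N*s
delta_v = J / m
delta_v = 327.3870 / 60
delta_v = 5.4565


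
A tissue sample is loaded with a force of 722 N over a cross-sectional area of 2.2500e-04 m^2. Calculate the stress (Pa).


stress = F / A
stress = 722 / 2.2500e-04
stress = 3.2089e+06


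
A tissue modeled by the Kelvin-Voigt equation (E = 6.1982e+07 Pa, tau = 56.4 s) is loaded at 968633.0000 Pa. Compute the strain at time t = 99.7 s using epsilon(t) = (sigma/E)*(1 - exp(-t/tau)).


epsilon(t) = (sigma/E) * (1 - exp(-t/tau))
sigma/E = 968633.0000 / 6.1982e+07 = 0.0156
exp(-t/tau) = exp(-99.7 / 56.4) = 0.1707
epsilon = 0.0156 * (1 - 0.1707)
epsilon = 0.0130


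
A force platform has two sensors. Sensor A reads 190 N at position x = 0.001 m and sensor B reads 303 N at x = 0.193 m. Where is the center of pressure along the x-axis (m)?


COP_x = (F1*x1 + F2*x2) / (F1 + F2)
COP_x = (190*0.001 + 303*0.193) / (190 + 303)
Numerator = 58.6690
Denominator = 493
COP_x = 0.1190


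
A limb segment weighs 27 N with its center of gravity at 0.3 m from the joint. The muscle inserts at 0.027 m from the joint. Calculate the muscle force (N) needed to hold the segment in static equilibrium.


F_muscle = W * d_load / d_muscle
F_muscle = 27 * 0.3 / 0.027
Numerator = 8.1000
F_muscle = 300.0000


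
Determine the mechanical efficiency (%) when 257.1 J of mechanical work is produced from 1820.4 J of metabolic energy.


eta = (W_mech / E_meta) * 100
eta = (257.1 / 1820.4) * 100
ratio = 0.1412
eta = 14.1233


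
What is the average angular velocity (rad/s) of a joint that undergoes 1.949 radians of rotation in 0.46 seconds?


omega = delta_theta / delta_t
omega = 1.949 / 0.46
omega = 4.2370


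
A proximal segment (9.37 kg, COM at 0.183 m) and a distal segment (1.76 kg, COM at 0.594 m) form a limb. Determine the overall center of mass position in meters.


COM = (m1*x1 + m2*x2) / (m1 + m2)
COM = (9.37*0.183 + 1.76*0.594) / (9.37 + 1.76)
Numerator = 2.7601
Denominator = 11.1300
COM = 0.2480


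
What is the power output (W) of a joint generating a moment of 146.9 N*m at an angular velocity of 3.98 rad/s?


P = M * omega
P = 146.9 * 3.98
P = 584.6620


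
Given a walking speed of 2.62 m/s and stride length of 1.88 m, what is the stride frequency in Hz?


f = v / stride_length
f = 2.62 / 1.88
f = 1.3936


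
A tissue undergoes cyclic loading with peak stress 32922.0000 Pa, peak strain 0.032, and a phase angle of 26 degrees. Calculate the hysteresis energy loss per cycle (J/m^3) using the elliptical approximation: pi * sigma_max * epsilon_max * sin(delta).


E_loss = pi * sigma_max * epsilon_max * sin(delta)
delta = 26 deg = 0.4538 rad
sin(delta) = 0.4384
E_loss = pi * 32922.0000 * 0.032 * 0.4384
E_loss = 1450.8684


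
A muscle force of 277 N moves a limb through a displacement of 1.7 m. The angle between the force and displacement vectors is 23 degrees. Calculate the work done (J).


W = F * d * cos(theta)
theta = 23 deg = 0.4014 rad
cos(theta) = 0.9205
W = 277 * 1.7 * 0.9205
W = 433.4657


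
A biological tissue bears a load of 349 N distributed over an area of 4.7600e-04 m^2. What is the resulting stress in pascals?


stress = F / A
stress = 349 / 4.7600e-04
stress = 733193.2773


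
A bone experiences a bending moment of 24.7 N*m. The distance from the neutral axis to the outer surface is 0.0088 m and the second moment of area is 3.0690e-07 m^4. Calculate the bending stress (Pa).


sigma = M * c / I
sigma = 24.7 * 0.0088 / 3.0690e-07
M * c = 0.2174
sigma = 708243.7276


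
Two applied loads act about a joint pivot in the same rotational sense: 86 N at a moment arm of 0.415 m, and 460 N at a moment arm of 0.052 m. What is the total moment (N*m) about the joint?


M = F1 * d1 + F2 * d2
M = 86 * 0.415 + 460 * 0.052
M = 35.6900 + 23.9200
M = 59.6100


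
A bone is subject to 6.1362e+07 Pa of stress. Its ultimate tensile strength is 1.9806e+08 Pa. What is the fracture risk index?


FRI = applied / ultimate
FRI = 6.1362e+07 / 1.9806e+08
FRI = 0.3098


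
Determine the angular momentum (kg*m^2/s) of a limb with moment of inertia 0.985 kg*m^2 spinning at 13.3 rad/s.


L = I * omega
L = 0.985 * 13.3
L = 13.1005


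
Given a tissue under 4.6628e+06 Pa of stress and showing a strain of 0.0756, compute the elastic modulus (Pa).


E = stress / strain
E = 4.6628e+06 / 0.0756
E = 6.1677e+07


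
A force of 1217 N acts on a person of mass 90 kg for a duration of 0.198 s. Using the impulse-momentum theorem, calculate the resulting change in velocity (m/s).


J = F * dt = 1217 * 0.198 = 240.9660 N*s
delta_v = J / m
delta_v = 240.9660 / 90
delta_v = 2.6774


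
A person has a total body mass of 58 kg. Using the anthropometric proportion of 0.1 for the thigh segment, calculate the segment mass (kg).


m_segment = body_mass * fraction
m_segment = 58 * 0.1
m_segment = 5.8000


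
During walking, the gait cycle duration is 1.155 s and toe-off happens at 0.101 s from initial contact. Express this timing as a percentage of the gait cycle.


pct = (event_time / cycle_time) * 100
pct = (0.101 / 1.155) * 100
ratio = 0.0874
pct = 8.7446


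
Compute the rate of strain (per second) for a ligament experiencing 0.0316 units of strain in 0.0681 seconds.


strain_rate = delta_strain / delta_t
strain_rate = 0.0316 / 0.0681
strain_rate = 0.4640


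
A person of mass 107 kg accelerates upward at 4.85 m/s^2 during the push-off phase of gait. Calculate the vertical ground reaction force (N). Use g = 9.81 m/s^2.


GRF = m * (g + a)
GRF = 107 * (9.81 + 4.85)
GRF = 107 * 14.6600
GRF = 1568.6200


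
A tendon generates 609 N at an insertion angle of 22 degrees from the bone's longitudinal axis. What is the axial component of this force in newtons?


F_eff = F_tendon * cos(theta)
theta = 22 deg = 0.3840 rad
cos(theta) = 0.9272
F_eff = 609 * 0.9272
F_eff = 564.6550


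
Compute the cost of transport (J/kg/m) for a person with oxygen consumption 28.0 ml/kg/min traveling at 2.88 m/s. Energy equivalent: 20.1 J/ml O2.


Power per kg = VO2 * 20.1 / 60
Power per kg = 28.0 * 20.1 / 60 = 9.3800 W/kg
Cost = power_per_kg / speed
Cost = 9.3800 / 2.88
Cost = 3.2569


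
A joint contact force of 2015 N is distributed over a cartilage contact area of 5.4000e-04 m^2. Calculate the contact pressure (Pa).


P = F / A
P = 2015 / 5.4000e-04
P = 3.7315e+06


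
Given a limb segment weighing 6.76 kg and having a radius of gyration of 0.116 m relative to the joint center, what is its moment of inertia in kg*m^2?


I = m * k^2
I = 6.76 * 0.116^2
k^2 = 0.0135
I = 0.0910


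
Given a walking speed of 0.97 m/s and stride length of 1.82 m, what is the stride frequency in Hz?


f = v / stride_length
f = 0.97 / 1.82
f = 0.5330


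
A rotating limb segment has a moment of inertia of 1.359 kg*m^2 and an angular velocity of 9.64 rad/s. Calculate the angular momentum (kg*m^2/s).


L = I * omega
L = 1.359 * 9.64
L = 13.1008


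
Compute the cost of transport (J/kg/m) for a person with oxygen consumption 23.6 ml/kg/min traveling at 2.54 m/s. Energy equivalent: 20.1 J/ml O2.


Power per kg = VO2 * 20.1 / 60
Power per kg = 23.6 * 20.1 / 60 = 7.9060 W/kg
Cost = power_per_kg / speed
Cost = 7.9060 / 2.54
Cost = 3.1126


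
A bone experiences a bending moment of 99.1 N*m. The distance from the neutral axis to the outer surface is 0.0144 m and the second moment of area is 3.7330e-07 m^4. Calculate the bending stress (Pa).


sigma = M * c / I
sigma = 99.1 * 0.0144 / 3.7330e-07
M * c = 1.4270
sigma = 3.8228e+06


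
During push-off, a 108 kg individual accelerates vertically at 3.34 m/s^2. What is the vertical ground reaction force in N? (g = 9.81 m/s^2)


GRF = m * (g + a)
GRF = 108 * (9.81 + 3.34)
GRF = 108 * 13.1500
GRF = 1420.2000


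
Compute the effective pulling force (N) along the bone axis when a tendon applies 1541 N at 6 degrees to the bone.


F_eff = F_tendon * cos(theta)
theta = 6 deg = 0.1047 rad
cos(theta) = 0.9945
F_eff = 1541 * 0.9945
F_eff = 1532.5582


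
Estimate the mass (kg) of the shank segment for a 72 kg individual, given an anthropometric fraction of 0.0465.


m_segment = body_mass * fraction
m_segment = 72 * 0.0465
m_segment = 3.3480


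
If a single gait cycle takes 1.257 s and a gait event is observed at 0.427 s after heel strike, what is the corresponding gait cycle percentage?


pct = (event_time / cycle_time) * 100
pct = (0.427 / 1.257) * 100
ratio = 0.3397
pct = 33.9698


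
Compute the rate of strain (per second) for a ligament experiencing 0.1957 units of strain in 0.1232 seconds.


strain_rate = delta_strain / delta_t
strain_rate = 0.1957 / 0.1232
strain_rate = 1.5885


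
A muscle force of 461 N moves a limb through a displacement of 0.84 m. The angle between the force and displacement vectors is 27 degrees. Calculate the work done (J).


W = F * d * cos(theta)
theta = 27 deg = 0.4712 rad
cos(theta) = 0.8910
W = 461 * 0.84 * 0.8910
W = 345.0334


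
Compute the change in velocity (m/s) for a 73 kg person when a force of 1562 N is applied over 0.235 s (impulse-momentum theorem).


J = F * dt = 1562 * 0.235 = 367.0700 N*s
delta_v = J / m
delta_v = 367.0700 / 73
delta_v = 5.0284


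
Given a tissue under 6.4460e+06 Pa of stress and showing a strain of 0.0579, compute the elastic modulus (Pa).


E = stress / strain
E = 6.4460e+06 / 0.0579
E = 1.1133e+08


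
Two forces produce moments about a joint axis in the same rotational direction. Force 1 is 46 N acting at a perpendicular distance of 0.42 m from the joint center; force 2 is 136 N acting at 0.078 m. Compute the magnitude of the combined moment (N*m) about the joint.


M = F1 * d1 + F2 * d2
M = 46 * 0.42 + 136 * 0.078
M = 19.3200 + 10.6080
M = 29.9280


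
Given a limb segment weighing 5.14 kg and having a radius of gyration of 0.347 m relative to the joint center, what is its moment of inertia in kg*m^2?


I = m * k^2
I = 5.14 * 0.347^2
k^2 = 0.1204
I = 0.6189


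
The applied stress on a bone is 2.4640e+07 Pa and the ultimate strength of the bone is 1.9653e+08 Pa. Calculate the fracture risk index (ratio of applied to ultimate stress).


FRI = applied / ultimate
FRI = 2.4640e+07 / 1.9653e+08
FRI = 0.1254


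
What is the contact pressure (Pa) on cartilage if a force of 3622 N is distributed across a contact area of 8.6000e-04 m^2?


P = F / A
P = 3622 / 8.6000e-04
P = 4.2116e+06


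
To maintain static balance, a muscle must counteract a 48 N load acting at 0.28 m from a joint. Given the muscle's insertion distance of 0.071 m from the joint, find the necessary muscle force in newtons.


F_muscle = W * d_load / d_muscle
F_muscle = 48 * 0.28 / 0.071
Numerator = 13.4400
F_muscle = 189.2958


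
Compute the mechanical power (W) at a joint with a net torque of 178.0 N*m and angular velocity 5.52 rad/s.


P = M * omega
P = 178.0 * 5.52
P = 982.5600


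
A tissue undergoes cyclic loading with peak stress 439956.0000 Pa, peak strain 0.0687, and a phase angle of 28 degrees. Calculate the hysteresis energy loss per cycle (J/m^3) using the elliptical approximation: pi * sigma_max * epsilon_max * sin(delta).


E_loss = pi * sigma_max * epsilon_max * sin(delta)
delta = 28 deg = 0.4887 rad
sin(delta) = 0.4695
E_loss = pi * 439956.0000 * 0.0687 * 0.4695
E_loss = 44578.4686


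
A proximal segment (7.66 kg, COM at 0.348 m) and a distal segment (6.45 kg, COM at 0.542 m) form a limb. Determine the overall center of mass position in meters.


COM = (m1*x1 + m2*x2) / (m1 + m2)
COM = (7.66*0.348 + 6.45*0.542) / (7.66 + 6.45)
Numerator = 6.1616
Denominator = 14.1100
COM = 0.4367


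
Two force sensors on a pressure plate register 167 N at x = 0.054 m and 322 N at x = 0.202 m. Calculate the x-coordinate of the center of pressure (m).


COP_x = (F1*x1 + F2*x2) / (F1 + F2)
COP_x = (167*0.054 + 322*0.202) / (167 + 322)
Numerator = 74.0620
Denominator = 489
COP_x = 0.1515


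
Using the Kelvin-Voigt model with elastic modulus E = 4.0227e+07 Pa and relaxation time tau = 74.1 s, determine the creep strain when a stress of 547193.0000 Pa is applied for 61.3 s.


epsilon(t) = (sigma/E) * (1 - exp(-t/tau))
sigma/E = 547193.0000 / 4.0227e+07 = 0.0136
exp(-t/tau) = exp(-61.3 / 74.1) = 0.4372
epsilon = 0.0136 * (1 - 0.4372)
epsilon = 0.0077


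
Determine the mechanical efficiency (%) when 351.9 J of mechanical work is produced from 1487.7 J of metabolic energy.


eta = (W_mech / E_meta) * 100
eta = (351.9 / 1487.7) * 100
ratio = 0.2365
eta = 23.6540


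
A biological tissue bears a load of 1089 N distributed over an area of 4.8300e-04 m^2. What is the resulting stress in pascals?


stress = F / A
stress = 1089 / 4.8300e-04
stress = 2.2547e+06


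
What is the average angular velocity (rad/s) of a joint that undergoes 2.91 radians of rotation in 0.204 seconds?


omega = delta_theta / delta_t
omega = 2.91 / 0.204
omega = 14.2647


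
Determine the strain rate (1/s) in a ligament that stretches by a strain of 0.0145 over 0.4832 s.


strain_rate = delta_strain / delta_t
strain_rate = 0.0145 / 0.4832
strain_rate = 0.0300


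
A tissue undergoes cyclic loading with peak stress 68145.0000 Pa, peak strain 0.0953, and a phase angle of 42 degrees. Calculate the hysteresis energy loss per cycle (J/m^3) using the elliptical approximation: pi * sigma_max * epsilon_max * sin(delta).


E_loss = pi * sigma_max * epsilon_max * sin(delta)
delta = 42 deg = 0.7330 rad
sin(delta) = 0.6691
E_loss = pi * 68145.0000 * 0.0953 * 0.6691
E_loss = 13651.7292


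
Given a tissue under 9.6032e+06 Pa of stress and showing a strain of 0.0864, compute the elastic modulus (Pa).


E = stress / strain
E = 9.6032e+06 / 0.0864
E = 1.1115e+08


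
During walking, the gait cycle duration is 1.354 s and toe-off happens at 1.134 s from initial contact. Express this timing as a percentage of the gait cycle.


pct = (event_time / cycle_time) * 100
pct = (1.134 / 1.354) * 100
ratio = 0.8375
pct = 83.7518


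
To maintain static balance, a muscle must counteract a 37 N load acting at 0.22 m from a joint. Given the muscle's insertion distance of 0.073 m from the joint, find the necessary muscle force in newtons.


F_muscle = W * d_load / d_muscle
F_muscle = 37 * 0.22 / 0.073
Numerator = 8.1400
F_muscle = 111.5068


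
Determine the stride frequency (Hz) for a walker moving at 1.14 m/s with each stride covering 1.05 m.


f = v / stride_length
f = 1.14 / 1.05
f = 1.0857


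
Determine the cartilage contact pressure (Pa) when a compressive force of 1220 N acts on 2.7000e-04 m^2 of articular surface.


P = F / A
P = 1220 / 2.7000e-04
P = 4.5185e+06


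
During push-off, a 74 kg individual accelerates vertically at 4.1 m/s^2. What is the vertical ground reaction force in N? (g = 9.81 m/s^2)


GRF = m * (g + a)
GRF = 74 * (9.81 + 4.1)
GRF = 74 * 13.9100
GRF = 1029.3400


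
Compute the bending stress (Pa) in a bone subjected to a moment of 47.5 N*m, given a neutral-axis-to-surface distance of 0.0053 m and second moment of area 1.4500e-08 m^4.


sigma = M * c / I
sigma = 47.5 * 0.0053 / 1.4500e-08
M * c = 0.2517
sigma = 1.7362e+07


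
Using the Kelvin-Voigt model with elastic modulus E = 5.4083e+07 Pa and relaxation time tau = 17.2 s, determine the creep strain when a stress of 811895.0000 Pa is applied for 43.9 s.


epsilon(t) = (sigma/E) * (1 - exp(-t/tau))
sigma/E = 811895.0000 / 5.4083e+07 = 0.0150
exp(-t/tau) = exp(-43.9 / 17.2) = 0.0779
epsilon = 0.0150 * (1 - 0.0779)
epsilon = 0.0138


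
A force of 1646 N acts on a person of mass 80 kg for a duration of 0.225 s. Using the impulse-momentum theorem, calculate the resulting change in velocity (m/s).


J = F * dt = 1646 * 0.225 = 370.3500 N*s
delta_v = J / m
delta_v = 370.3500 / 80
delta_v = 4.6294


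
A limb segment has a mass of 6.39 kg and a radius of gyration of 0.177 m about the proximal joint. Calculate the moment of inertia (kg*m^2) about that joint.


I = m * k^2
I = 6.39 * 0.177^2
k^2 = 0.0313
I = 0.2002


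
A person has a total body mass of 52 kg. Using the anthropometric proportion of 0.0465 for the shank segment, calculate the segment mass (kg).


m_segment = body_mass * fraction
m_segment = 52 * 0.0465
m_segment = 2.4180


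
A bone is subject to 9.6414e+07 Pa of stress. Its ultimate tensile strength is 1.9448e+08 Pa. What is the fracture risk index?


FRI = applied / ultimate
FRI = 9.6414e+07 / 1.9448e+08
FRI = 0.4958


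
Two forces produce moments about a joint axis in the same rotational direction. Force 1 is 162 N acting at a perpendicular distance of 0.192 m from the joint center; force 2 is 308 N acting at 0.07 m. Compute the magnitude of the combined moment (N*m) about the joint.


M = F1 * d1 + F2 * d2
M = 162 * 0.192 + 308 * 0.07
M = 31.1040 + 21.5600
M = 52.6640


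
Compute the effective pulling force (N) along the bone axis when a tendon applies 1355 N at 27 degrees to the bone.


F_eff = F_tendon * cos(theta)
theta = 27 deg = 0.4712 rad
cos(theta) = 0.8910
F_eff = 1355 * 0.8910
F_eff = 1207.3138


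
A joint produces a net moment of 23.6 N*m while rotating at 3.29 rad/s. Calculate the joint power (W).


P = M * omega
P = 23.6 * 3.29
P = 77.6440


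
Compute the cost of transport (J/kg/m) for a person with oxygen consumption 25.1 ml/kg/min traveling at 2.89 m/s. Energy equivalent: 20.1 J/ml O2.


Power per kg = VO2 * 20.1 / 60
Power per kg = 25.1 * 20.1 / 60 = 8.4085 W/kg
Cost = power_per_kg / speed
Cost = 8.4085 / 2.89
Cost = 2.9095


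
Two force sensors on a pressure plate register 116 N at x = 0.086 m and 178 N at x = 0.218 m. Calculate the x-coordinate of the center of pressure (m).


COP_x = (F1*x1 + F2*x2) / (F1 + F2)
COP_x = (116*0.086 + 178*0.218) / (116 + 178)
Numerator = 48.7800
Denominator = 294
COP_x = 0.1659


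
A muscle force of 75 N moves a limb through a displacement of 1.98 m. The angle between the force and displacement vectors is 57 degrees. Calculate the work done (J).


W = F * d * cos(theta)
theta = 57 deg = 0.9948 rad
cos(theta) = 0.5446
W = 75 * 1.98 * 0.5446
W = 80.8789


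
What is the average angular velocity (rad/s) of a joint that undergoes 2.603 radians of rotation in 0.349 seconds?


omega = delta_theta / delta_t
omega = 2.603 / 0.349
omega = 7.4585


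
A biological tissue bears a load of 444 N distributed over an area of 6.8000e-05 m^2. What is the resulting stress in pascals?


stress = F / A
stress = 444 / 6.8000e-05
stress = 6.5294e+06


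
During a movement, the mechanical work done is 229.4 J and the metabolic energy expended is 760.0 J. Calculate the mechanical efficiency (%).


eta = (W_mech / E_meta) * 100
eta = (229.4 / 760.0) * 100
ratio = 0.3018
eta = 30.1842


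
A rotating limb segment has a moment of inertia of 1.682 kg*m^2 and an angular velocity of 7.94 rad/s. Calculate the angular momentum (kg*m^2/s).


L = I * omega
L = 1.682 * 7.94
L = 13.3551


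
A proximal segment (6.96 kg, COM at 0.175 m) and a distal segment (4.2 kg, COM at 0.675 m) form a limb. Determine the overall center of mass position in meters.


COM = (m1*x1 + m2*x2) / (m1 + m2)
COM = (6.96*0.175 + 4.2*0.675) / (6.96 + 4.2)
Numerator = 4.0530
Denominator = 11.1600
COM = 0.3632


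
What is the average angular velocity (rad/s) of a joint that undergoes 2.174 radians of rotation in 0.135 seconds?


omega = delta_theta / delta_t
omega = 2.174 / 0.135
omega = 16.1037


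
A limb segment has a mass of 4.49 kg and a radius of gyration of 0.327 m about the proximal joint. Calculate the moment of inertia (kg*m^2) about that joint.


I = m * k^2
I = 4.49 * 0.327^2
k^2 = 0.1069
I = 0.4801


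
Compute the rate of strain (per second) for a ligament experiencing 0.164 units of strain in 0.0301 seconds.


strain_rate = delta_strain / delta_t
strain_rate = 0.164 / 0.0301
strain_rate = 5.4485


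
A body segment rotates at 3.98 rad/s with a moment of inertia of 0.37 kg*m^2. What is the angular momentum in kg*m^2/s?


L = I * omega
L = 0.37 * 3.98
L = 1.4726


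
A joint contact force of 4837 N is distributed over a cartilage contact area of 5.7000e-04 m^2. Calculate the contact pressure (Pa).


P = F / A
P = 4837 / 5.7000e-04
P = 8.4860e+06


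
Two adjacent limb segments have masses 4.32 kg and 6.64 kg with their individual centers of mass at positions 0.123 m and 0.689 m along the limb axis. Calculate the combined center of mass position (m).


COM = (m1*x1 + m2*x2) / (m1 + m2)
COM = (4.32*0.123 + 6.64*0.689) / (4.32 + 6.64)
Numerator = 5.1063
Denominator = 10.9600
COM = 0.4659


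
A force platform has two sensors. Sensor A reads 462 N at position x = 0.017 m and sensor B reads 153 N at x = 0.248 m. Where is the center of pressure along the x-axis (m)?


COP_x = (F1*x1 + F2*x2) / (F1 + F2)
COP_x = (462*0.017 + 153*0.248) / (462 + 153)
Numerator = 45.7980
Denominator = 615
COP_x = 0.0745


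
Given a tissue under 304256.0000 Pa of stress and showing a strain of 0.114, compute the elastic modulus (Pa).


E = stress / strain
E = 304256.0000 / 0.114
E = 2.6689e+06


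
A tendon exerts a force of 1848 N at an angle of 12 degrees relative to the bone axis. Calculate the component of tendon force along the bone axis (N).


F_eff = F_tendon * cos(theta)
theta = 12 deg = 0.2094 rad
cos(theta) = 0.9781
F_eff = 1848 * 0.9781
F_eff = 1807.6168


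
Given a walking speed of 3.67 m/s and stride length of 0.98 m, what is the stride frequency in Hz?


f = v / stride_length
f = 3.67 / 0.98
f = 3.7449


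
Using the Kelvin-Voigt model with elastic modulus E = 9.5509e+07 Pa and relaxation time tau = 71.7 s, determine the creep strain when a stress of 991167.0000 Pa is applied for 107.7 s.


epsilon(t) = (sigma/E) * (1 - exp(-t/tau))
sigma/E = 991167.0000 / 9.5509e+07 = 0.0104
exp(-t/tau) = exp(-107.7 / 71.7) = 0.2227
epsilon = 0.0104 * (1 - 0.2227)
epsilon = 0.0081


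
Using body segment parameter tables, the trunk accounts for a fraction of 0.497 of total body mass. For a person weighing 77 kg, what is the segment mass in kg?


m_segment = body_mass * fraction
m_segment = 77 * 0.497
m_segment = 38.2690


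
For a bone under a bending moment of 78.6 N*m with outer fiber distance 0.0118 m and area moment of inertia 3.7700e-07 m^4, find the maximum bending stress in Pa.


sigma = M * c / I
sigma = 78.6 * 0.0118 / 3.7700e-07
M * c = 0.9275
sigma = 2.4602e+06


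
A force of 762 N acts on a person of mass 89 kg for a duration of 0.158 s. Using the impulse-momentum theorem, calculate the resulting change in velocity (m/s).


J = F * dt = 762 * 0.158 = 120.3960 N*s
delta_v = J / m
delta_v = 120.3960 / 89
delta_v = 1.3528


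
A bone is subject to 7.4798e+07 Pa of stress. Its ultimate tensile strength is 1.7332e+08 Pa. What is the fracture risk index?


FRI = applied / ultimate
FRI = 7.4798e+07 / 1.7332e+08
FRI = 0.4316


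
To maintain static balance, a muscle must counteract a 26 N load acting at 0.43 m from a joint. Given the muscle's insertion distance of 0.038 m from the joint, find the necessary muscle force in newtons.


F_muscle = W * d_load / d_muscle
F_muscle = 26 * 0.43 / 0.038
Numerator = 11.1800
F_muscle = 294.2105


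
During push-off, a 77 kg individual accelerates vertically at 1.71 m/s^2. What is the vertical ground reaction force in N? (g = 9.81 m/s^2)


GRF = m * (g + a)
GRF = 77 * (9.81 + 1.71)
GRF = 77 * 11.5200
GRF = 887.0400


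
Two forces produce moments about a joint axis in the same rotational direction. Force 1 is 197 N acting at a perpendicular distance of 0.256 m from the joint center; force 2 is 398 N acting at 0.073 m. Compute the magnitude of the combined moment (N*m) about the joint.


M = F1 * d1 + F2 * d2
M = 197 * 0.256 + 398 * 0.073
M = 50.4320 + 29.0540
M = 79.4860


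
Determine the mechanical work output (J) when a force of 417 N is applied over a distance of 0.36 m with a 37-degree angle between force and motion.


W = F * d * cos(theta)
theta = 37 deg = 0.6458 rad
cos(theta) = 0.7986
W = 417 * 0.36 * 0.7986
W = 119.8912


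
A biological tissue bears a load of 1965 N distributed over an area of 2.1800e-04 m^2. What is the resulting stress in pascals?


stress = F / A
stress = 1965 / 2.1800e-04
stress = 9.0138e+06


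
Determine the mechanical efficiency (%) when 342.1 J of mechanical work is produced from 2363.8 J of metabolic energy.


eta = (W_mech / E_meta) * 100
eta = (342.1 / 2363.8) * 100
ratio = 0.1447
eta = 14.4725


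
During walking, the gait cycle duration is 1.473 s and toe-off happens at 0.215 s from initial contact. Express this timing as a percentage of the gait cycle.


pct = (event_time / cycle_time) * 100
pct = (0.215 / 1.473) * 100
ratio = 0.1460
pct = 14.5961


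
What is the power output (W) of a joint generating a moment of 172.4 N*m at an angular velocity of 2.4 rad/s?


P = M * omega
P = 172.4 * 2.4
P = 413.7600


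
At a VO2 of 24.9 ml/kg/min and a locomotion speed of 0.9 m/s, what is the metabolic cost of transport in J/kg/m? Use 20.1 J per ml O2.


Power per kg = VO2 * 20.1 / 60
Power per kg = 24.9 * 20.1 / 60 = 8.3415 W/kg
Cost = power_per_kg / speed
Cost = 8.3415 / 0.9
Cost = 9.2683


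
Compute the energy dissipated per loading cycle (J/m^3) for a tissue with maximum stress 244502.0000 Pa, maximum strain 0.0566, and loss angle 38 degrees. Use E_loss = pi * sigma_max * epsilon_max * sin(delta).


E_loss = pi * sigma_max * epsilon_max * sin(delta)
delta = 38 deg = 0.6632 rad
sin(delta) = 0.6157
E_loss = pi * 244502.0000 * 0.0566 * 0.6157
E_loss = 26766.4453


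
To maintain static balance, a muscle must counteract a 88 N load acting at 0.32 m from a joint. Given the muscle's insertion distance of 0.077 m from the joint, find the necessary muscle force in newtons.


F_muscle = W * d_load / d_muscle
F_muscle = 88 * 0.32 / 0.077
Numerator = 28.1600
F_muscle = 365.7143


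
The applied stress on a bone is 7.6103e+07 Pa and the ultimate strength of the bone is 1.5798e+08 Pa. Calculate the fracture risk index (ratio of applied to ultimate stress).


FRI = applied / ultimate
FRI = 7.6103e+07 / 1.5798e+08
FRI = 0.4817


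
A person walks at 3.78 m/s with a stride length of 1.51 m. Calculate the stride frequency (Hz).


f = v / stride_length
f = 3.78 / 1.51
f = 2.5033


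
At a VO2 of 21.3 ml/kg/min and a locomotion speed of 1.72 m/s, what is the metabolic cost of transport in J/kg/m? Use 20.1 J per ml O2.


Power per kg = VO2 * 20.1 / 60
Power per kg = 21.3 * 20.1 / 60 = 7.1355 W/kg
Cost = power_per_kg / speed
Cost = 7.1355 / 1.72
Cost = 4.1485


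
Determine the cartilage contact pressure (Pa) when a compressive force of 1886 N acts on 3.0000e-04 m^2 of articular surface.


P = F / A
P = 1886 / 3.0000e-04
P = 6.2867e+06


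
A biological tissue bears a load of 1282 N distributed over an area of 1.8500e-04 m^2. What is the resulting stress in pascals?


stress = F / A
stress = 1282 / 1.8500e-04
stress = 6.9297e+06


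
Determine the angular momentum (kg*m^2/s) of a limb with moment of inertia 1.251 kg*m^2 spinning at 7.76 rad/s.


L = I * omega
L = 1.251 * 7.76
L = 9.7078


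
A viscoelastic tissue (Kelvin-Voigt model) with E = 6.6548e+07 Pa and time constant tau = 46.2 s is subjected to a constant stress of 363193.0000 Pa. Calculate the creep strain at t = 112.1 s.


epsilon(t) = (sigma/E) * (1 - exp(-t/tau))
sigma/E = 363193.0000 / 6.6548e+07 = 0.0055
exp(-t/tau) = exp(-112.1 / 46.2) = 0.0884
epsilon = 0.0055 * (1 - 0.0884)
epsilon = 0.0050


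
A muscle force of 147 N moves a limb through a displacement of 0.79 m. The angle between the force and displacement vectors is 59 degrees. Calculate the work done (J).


W = F * d * cos(theta)
theta = 59 deg = 1.0297 rad
cos(theta) = 0.5150
W = 147 * 0.79 * 0.5150
W = 59.8114


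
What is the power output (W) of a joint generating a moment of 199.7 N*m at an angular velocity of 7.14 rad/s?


P = M * omega
P = 199.7 * 7.14
P = 1425.8580


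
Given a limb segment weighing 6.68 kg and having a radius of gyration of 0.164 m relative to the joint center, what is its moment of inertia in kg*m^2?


I = m * k^2
I = 6.68 * 0.164^2
k^2 = 0.0269
I = 0.1797


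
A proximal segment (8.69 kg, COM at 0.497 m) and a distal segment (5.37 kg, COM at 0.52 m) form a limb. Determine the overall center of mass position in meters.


COM = (m1*x1 + m2*x2) / (m1 + m2)
COM = (8.69*0.497 + 5.37*0.52) / (8.69 + 5.37)
Numerator = 7.1113
Denominator = 14.0600
COM = 0.5058


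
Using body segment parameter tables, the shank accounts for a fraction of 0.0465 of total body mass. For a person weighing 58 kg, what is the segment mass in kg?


m_segment = body_mass * fraction
m_segment = 58 * 0.0465
m_segment = 2.6970


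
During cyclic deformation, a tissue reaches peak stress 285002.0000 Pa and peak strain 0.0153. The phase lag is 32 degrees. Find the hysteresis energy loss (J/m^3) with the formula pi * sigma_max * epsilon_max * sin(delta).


E_loss = pi * sigma_max * epsilon_max * sin(delta)
delta = 32 deg = 0.5585 rad
sin(delta) = 0.5299
E_loss = pi * 285002.0000 * 0.0153 * 0.5299
E_loss = 7259.3698


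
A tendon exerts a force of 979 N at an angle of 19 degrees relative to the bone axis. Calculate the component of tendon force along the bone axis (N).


F_eff = F_tendon * cos(theta)
theta = 19 deg = 0.3316 rad
cos(theta) = 0.9455
F_eff = 979 * 0.9455
F_eff = 925.6627


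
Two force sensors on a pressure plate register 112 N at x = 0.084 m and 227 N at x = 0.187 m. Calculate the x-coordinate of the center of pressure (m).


COP_x = (F1*x1 + F2*x2) / (F1 + F2)
COP_x = (112*0.084 + 227*0.187) / (112 + 227)
Numerator = 51.8570
Denominator = 339
COP_x = 0.1530


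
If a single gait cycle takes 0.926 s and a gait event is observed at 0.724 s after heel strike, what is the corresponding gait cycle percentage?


pct = (event_time / cycle_time) * 100
pct = (0.724 / 0.926) * 100
ratio = 0.7819
pct = 78.1857


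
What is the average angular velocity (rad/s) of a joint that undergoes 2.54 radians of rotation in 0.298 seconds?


omega = delta_theta / delta_t
omega = 2.54 / 0.298
omega = 8.5235


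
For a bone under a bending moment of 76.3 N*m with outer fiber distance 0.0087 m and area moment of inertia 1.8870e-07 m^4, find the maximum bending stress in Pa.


sigma = M * c / I
sigma = 76.3 * 0.0087 / 1.8870e-07
M * c = 0.6638
sigma = 3.5178e+06


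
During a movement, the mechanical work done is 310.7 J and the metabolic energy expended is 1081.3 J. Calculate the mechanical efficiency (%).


eta = (W_mech / E_meta) * 100
eta = (310.7 / 1081.3) * 100
ratio = 0.2873
eta = 28.7339


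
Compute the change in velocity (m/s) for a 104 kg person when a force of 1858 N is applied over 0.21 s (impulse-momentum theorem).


J = F * dt = 1858 * 0.21 = 390.1800 N*s
delta_v = J / m
delta_v = 390.1800 / 104
delta_v = 3.7517


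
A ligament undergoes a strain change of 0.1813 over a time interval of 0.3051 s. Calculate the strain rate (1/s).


strain_rate = delta_strain / delta_t
strain_rate = 0.1813 / 0.3051
strain_rate = 0.5942


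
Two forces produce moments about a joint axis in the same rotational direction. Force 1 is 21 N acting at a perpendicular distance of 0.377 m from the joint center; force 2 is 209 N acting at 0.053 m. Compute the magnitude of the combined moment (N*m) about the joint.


M = F1 * d1 + F2 * d2
M = 21 * 0.377 + 209 * 0.053
M = 7.9170 + 11.0770
M = 18.9940


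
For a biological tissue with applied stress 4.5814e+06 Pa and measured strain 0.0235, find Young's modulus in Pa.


E = stress / strain
E = 4.5814e+06 / 0.0235
E = 1.9495e+08


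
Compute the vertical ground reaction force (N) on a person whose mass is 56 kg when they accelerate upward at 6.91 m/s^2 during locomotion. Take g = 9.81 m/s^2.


GRF = m * (g + a)
GRF = 56 * (9.81 + 6.91)
GRF = 56 * 16.7200
GRF = 936.3200


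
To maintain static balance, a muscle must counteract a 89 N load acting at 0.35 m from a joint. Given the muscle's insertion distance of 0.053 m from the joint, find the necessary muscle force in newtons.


F_muscle = W * d_load / d_muscle
F_muscle = 89 * 0.35 / 0.053
Numerator = 31.1500
F_muscle = 587.7358


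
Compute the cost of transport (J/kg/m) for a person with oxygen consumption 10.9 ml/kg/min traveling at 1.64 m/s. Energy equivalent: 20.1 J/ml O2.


Power per kg = VO2 * 20.1 / 60
Power per kg = 10.9 * 20.1 / 60 = 3.6515 W/kg
Cost = power_per_kg / speed
Cost = 3.6515 / 1.64
Cost = 2.2265


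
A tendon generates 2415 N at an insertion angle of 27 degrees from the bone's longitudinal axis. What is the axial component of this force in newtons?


F_eff = F_tendon * cos(theta)
theta = 27 deg = 0.4712 rad
cos(theta) = 0.8910
F_eff = 2415 * 0.8910
F_eff = 2151.7808


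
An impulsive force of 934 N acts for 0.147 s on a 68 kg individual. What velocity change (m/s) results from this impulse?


J = F * dt = 934 * 0.147 = 137.2980 N*s
delta_v = J / m
delta_v = 137.2980 / 68
delta_v = 2.0191


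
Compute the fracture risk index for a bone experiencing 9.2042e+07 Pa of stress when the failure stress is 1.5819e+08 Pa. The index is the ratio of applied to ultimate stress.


FRI = applied / ultimate
FRI = 9.2042e+07 / 1.5819e+08
FRI = 0.5818


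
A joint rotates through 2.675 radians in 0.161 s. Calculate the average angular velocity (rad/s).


omega = delta_theta / delta_t
omega = 2.675 / 0.161
omega = 16.6149


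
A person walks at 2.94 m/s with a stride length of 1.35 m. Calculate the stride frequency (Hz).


f = v / stride_length
f = 2.94 / 1.35
f = 2.1778


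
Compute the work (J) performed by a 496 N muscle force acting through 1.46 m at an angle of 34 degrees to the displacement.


W = F * d * cos(theta)
theta = 34 deg = 0.5934 rad
cos(theta) = 0.8290
W = 496 * 1.46 * 0.8290
W = 600.3558


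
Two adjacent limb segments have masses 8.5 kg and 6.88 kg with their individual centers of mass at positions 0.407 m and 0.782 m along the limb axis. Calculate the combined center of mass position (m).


COM = (m1*x1 + m2*x2) / (m1 + m2)
COM = (8.5*0.407 + 6.88*0.782) / (8.5 + 6.88)
Numerator = 8.8397
Denominator = 15.3800
COM = 0.5748


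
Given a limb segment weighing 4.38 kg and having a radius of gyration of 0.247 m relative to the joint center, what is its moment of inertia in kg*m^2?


I = m * k^2
I = 4.38 * 0.247^2
k^2 = 0.0610
I = 0.2672


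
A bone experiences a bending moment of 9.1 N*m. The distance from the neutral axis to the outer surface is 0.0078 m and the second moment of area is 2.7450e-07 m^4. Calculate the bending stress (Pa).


sigma = M * c / I
sigma = 9.1 * 0.0078 / 2.7450e-07
M * c = 0.0710
sigma = 258579.2350


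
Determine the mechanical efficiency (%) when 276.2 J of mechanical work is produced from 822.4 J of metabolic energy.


eta = (W_mech / E_meta) * 100
eta = (276.2 / 822.4) * 100
ratio = 0.3358
eta = 33.5846


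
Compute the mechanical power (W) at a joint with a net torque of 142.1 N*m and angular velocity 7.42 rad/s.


P = M * omega
P = 142.1 * 7.42
P = 1054.3820


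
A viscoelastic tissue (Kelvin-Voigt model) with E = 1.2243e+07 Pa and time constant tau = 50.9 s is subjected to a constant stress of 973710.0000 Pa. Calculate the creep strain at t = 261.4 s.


epsilon(t) = (sigma/E) * (1 - exp(-t/tau))
sigma/E = 973710.0000 / 1.2243e+07 = 0.0795
exp(-t/tau) = exp(-261.4 / 50.9) = 0.0059
epsilon = 0.0795 * (1 - 0.0059)
epsilon = 0.0791
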